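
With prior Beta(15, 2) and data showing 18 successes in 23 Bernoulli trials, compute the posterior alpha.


Conjugate update: alpha_posterior = alpha_prior + k
= 15 + 18 = 33

33


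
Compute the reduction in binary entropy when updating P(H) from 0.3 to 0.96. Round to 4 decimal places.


H_before = -p*log2(p) - (1-p)*log2(1-p) for p=0.3: 0.8813
H_after for p=0.96: 0.2423
Reduction = 0.8813 - 0.2423 = 0.639

0.639


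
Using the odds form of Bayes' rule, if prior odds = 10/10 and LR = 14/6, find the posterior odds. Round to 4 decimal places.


Bayes' rule in odds form: posterior odds = prior odds * LR
= (10 * 14) / (10 * 6)
= 140/60 = 2.3333

2.3333


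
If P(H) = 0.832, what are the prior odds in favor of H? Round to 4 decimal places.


Prior odds = P(H) / (1 - P(H))
= 0.832 / 0.168
= 4.9524

4.9524


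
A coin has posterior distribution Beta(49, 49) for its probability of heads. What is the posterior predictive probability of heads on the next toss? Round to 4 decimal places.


Posterior predictive = E[theta] = alpha/(alpha+beta)
= 49/98
= 0.5

0.5


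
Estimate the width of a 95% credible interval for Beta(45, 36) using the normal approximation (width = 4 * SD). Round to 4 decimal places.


For Beta(a,b): Var = ab/((a+b)^2(a+b+1))
Var = 0.003, SD = 0.0549
Approximate 95% CI width = 4 * 0.0549 = 0.2195

0.2195


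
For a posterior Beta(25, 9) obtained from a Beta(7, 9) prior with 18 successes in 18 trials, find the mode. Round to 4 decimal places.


Mode = (alpha - 1) / (alpha + beta - 2)
= 24 / 32
= 0.75

0.75


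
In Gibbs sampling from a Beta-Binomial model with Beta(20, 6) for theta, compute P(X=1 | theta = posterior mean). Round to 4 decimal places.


Posterior mean = alpha/(alpha+beta) = 20/26 = 0.7692
P(X=1|theta=mean) = theta = 0.7692

0.7692


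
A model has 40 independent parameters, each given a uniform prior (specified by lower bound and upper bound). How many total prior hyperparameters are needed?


Each uniform prior needs 2 hyperparameters (lower bound and upper bound).
Total = 2 * 40 = 80

80


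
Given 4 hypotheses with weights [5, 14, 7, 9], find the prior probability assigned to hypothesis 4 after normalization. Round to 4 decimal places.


To normalize, divide each weight by the sum of all weights.
Sum = 35
Prior(H4) = 9/35 = 0.2571

0.2571


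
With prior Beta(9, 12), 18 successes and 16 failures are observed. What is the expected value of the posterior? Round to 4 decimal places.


Posterior = Beta(27, 28)
E[theta] = alpha/(alpha+beta)
= 27/55 = 0.4909

0.4909


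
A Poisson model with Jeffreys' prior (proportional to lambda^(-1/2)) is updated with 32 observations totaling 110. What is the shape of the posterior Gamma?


Posterior = Gamma(0.5 + S, n)
= Gamma(0.5 + 110, 32)
Posterior shape = 0.5 + S = 0.5 + 110 = 110.5

110.5


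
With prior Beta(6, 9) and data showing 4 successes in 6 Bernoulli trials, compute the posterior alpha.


Conjugate update: alpha_posterior = alpha_prior + k
= 6 + 4 = 10

10


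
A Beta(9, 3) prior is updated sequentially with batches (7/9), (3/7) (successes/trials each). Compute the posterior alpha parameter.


Sequential conjugate updating is equivalent to a single batch update.
Total successes across all batches = 10
alpha_posterior = alpha_prior + total_successes = 9 + 10
= 19

19


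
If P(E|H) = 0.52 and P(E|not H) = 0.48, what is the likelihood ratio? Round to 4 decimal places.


Likelihood ratio = P(E|H) / P(E|not H)
= 0.52 / 0.48
= 1.0833

1.0833


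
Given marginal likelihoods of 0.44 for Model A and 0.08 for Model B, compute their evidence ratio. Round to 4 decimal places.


Ratio = ML(A) / ML(B) = 0.44/0.08
= 5.5

5.5


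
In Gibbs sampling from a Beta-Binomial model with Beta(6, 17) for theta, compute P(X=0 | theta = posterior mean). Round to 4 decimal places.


Posterior mean = alpha/(alpha+beta) = 6/23 = 0.2609
P(X=0|theta=mean) = 1 - theta = 0.7391

0.7391


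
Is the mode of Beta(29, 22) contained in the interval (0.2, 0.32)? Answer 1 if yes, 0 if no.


Mode = (a-1)/(a+b-2) = 28/49 = 0.5714
Interval: (0.2, 0.32)
Contains mode? 0

0


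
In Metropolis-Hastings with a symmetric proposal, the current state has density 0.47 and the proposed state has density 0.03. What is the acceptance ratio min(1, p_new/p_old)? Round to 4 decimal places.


Ratio = p_new / p_old = 0.03 / 0.47 = 0.0638
Acceptance = min(1, 0.0638) = 0.0638

0.0638


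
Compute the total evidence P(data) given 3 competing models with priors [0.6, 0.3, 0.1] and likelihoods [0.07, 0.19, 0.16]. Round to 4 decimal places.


Marginal likelihood = sum P(model_i) * P(data|model_i)
Model 1: 0.6 * 0.07 = 0.042
Model 2: 0.3 * 0.19 = 0.057
Model 3: 0.1 * 0.16 = 0.016
Total = 0.115

0.115


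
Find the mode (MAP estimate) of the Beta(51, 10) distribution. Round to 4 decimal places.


For Beta(a,b) with a,b > 1:
Mode = (a-1)/(a+b-2) = (51-1)/(61-2)
= 50/59 = 0.8475

0.8475


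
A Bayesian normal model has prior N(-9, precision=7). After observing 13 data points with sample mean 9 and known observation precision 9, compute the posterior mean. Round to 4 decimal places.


Posterior mean = (prior_precision * prior_mean + n * data_precision * data_mean) / (prior_precision + n * data_precision)
Numerator = 7*-9 + 13*9*9 = 990
Denominator = 7 + 13*9 = 124
Posterior mean = 7.9839

7.9839


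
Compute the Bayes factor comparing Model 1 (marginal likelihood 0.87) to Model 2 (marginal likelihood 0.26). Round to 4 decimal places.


BF12 = marginal likelihood of M1 / marginal likelihood of M2
= 0.87/0.26
= 3.3462

3.3462


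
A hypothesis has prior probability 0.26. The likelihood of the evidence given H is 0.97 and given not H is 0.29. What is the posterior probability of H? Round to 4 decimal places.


Using Bayes' theorem:
P(E) = 0.26 * 0.97 + 0.74 * 0.29
P(E) = 0.4668
P(H|E) = (0.26 * 0.97) / 0.4668 = 0.5403

0.5403


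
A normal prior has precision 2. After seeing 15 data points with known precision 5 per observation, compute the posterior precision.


In the conjugate normal model, precisions add:
tau_posterior = tau_prior + n * tau_data
= 2 + 15*5 = 77

77


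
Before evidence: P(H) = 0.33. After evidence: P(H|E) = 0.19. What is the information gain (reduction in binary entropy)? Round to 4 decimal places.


Prior entropy = 0.9149
Posterior entropy = 0.7015
Information gain = 0.9149 - 0.7015 = 0.2135

0.2135


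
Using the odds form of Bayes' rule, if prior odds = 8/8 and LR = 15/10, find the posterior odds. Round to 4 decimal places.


Bayes' rule in odds form: posterior odds = prior odds * LR
= (8 * 15) / (8 * 10)
= 120/80 = 1.5

1.5


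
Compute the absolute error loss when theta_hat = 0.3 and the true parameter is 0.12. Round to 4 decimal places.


L = |theta_hat - theta_true|
= |0.3 - 0.12| = 0.18

0.18


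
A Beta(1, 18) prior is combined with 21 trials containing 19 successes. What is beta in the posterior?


In conjugate updating:
beta_posterior = beta_prior + (n - k)
= 18 + (21 - 19)
= 18 + 2 = 20

20


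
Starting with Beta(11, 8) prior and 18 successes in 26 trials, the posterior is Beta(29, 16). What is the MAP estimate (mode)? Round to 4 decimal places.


The mode of Beta(a, b) when a > 1 and b > 1 is (a-1)/(a+b-2)
= (29 - 1) / (29 + 16 - 2)
= 28 / 43
= 0.6512

0.6512


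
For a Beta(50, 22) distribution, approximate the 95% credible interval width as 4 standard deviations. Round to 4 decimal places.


Variance of Beta(a,b) = ab / ((a+b)^2 * (a+b+1))
= 50*22 / ((72)^2 * 73)
= 0.0029
SD = sqrt(0.0029) = 0.0539
Width = 4 * SD = 0.2157

0.2157


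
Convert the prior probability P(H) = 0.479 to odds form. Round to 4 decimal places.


P(not H) = 1 - 0.479 = 0.521
Odds = 0.479 / 0.521 = 0.9194

0.9194


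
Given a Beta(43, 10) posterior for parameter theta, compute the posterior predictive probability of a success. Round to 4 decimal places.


For a Beta-Bernoulli model, the predictive probability is the mean:
P(success) = 43/(43+10) = 43/53 = 0.8113

0.8113


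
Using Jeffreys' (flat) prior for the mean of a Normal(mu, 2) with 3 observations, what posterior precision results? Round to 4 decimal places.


Flat prior means prior precision is 0.
Posterior precision = n / sigma^2 = 3/2 = 1.5

1.5


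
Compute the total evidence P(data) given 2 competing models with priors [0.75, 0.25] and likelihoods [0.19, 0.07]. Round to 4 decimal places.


Marginal likelihood = sum P(model_i) * P(data|model_i)
Model 1: 0.75 * 0.19 = 0.1425
Model 2: 0.25 * 0.07 = 0.0175
Total = 0.16

0.16


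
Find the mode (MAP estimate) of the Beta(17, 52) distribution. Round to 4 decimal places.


For Beta(a,b) with a,b > 1:
Mode = (a-1)/(a+b-2) = (17-1)/(69-2)
= 16/67 = 0.2388

0.2388


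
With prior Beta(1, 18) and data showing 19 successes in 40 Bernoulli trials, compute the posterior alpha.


Conjugate update: alpha_posterior = alpha_prior + k
= 1 + 19 = 20

20


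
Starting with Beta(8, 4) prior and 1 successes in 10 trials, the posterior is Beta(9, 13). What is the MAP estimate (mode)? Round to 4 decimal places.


The mode of Beta(a, b) when a > 1 and b > 1 is (a-1)/(a+b-2)
= (9 - 1) / (9 + 13 - 2)
= 8 / 20
= 0.4

0.4


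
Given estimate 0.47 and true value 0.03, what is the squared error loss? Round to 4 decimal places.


Squared error = (estimate - true)^2
Difference = 0.44
Loss = 0.44^2 = 0.1936

0.1936


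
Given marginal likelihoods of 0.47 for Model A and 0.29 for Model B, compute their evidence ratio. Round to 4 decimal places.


Ratio = ML(A) / ML(B) = 0.47/0.29
= 1.6207

1.6207


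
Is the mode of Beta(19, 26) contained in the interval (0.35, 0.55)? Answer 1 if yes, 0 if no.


Mode = (a-1)/(a+b-2) = 18/43 = 0.4186
Interval: (0.35, 0.55)
Contains mode? 1

1


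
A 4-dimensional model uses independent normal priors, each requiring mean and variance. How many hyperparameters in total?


Per parameter: 2 (mean and variance).
Total = 4 * 2 = 8

8


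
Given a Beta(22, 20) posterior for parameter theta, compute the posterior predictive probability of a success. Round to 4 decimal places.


For a Beta-Bernoulli model, the predictive probability is the mean:
P(success) = 22/(22+20) = 22/42 = 0.5238

0.5238


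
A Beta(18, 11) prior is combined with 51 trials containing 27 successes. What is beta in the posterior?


In conjugate updating:
beta_posterior = beta_prior + (n - k)
= 11 + (51 - 27)
= 11 + 24 = 35

35


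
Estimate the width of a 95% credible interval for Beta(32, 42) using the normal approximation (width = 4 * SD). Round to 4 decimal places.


For Beta(a,b): Var = ab/((a+b)^2(a+b+1))
Var = 0.0033, SD = 0.0572
Approximate 95% CI width = 4 * 0.0572 = 0.2288

0.2288


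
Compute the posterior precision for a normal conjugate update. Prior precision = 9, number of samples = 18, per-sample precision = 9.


tau_post = tau_0 + n * tau
= 9 + 18 * 9 = 171

171


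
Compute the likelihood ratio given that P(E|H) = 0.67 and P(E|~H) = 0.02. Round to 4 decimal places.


LR = P(E|H) / P(E|~H)
= 0.67 / 0.02 = 33.5

33.5


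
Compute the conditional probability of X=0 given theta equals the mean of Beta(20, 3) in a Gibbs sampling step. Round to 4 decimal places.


Mean of Beta(20, 3) = 0.8696
P(X=0 | theta=0.8696) = 0.1304

0.1304


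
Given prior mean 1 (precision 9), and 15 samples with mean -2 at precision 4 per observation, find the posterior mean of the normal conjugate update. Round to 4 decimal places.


The posterior mean is a precision-weighted average of prior and data.
Post. prec. = 9 + 60 = 69
Post. mean = (9 + -120)/69 = -111/69 = -1.6087

-1.6087


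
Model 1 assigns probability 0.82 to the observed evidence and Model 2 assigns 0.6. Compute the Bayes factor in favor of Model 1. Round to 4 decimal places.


BF = P(data|M1) / P(data|M2)
= 0.82 / 0.6 = 1.3667

1.3667


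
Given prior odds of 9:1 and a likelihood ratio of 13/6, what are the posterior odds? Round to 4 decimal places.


Posterior odds = prior odds * LR
Prior odds = 9/1 = 9.0
LR = 13/6 = 2.1667
Posterior odds = 9.0 * 2.1667 = 19.5

19.5


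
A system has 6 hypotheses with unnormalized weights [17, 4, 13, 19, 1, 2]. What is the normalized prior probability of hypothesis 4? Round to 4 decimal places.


The normalized prior is the weight divided by the total.
Total weight = 56
P(H4) = 19 / 56 = 0.3393

0.3393


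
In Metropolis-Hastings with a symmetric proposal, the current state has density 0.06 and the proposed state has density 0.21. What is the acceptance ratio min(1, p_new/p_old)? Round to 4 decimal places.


Ratio = p_new / p_old = 0.21 / 0.06 = 3.5
Acceptance = min(1, 3.5) = 1.0

1.0


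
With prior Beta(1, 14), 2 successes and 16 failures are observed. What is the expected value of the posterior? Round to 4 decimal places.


Posterior = Beta(3, 30)
E[theta] = alpha/(alpha+beta)
= 3/33 = 0.0909

0.0909


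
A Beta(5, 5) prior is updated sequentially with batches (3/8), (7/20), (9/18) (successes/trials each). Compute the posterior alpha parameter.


Sequential conjugate updating is equivalent to a single batch update.
Total successes across all batches = 19
alpha_posterior = alpha_prior + total_successes = 5 + 19
= 24

24


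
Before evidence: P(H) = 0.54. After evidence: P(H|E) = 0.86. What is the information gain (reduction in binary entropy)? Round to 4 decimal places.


Prior entropy = 0.9954
Posterior entropy = 0.5842
Information gain = 0.9954 - 0.5842 = 0.4111

0.4111


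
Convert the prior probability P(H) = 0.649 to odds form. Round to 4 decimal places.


P(not H) = 1 - 0.649 = 0.351
Odds = 0.649 / 0.351 = 1.849

1.849


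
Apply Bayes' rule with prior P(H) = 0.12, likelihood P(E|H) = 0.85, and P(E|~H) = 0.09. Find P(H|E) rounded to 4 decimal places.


Step 1: Compute marginal P(E) = P(E|H)P(H) + P(E|~H)P(~H)
= 0.85*0.12 + 0.09*0.88 = 0.1812
Step 2: P(H|E) = P(E|H)P(H)/P(E) = 0.102/0.1812
= 0.5629

0.5629


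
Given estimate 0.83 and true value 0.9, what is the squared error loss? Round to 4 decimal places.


Squared error = (estimate - true)^2
Difference = -0.07
Loss = -0.07^2 = 0.0049

0.0049


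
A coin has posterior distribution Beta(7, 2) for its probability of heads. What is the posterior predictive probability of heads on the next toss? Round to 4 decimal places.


Posterior predictive = E[theta] = alpha/(alpha+beta)
= 7/9
= 0.7778

0.7778


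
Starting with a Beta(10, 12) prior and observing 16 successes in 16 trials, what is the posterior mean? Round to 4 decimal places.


Posterior parameters: alpha = 10 + 16 = 26
beta = 12 + 0 = 12
Posterior mean = alpha / (alpha + beta) = 26 / 38
= 0.6842

0.6842


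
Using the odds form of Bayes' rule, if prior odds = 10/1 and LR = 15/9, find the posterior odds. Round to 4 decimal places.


Bayes' rule in odds form: posterior odds = prior odds * LR
= (10 * 15) / (1 * 9)
= 150/9 = 16.6667

16.6667


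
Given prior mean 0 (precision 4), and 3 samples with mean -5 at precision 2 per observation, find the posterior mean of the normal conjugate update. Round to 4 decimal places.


The posterior mean is a precision-weighted average of prior and data.
Post. prec. = 4 + 6 = 10
Post. mean = (0 + -30)/10 = -30/10 = -3.0

-3.0


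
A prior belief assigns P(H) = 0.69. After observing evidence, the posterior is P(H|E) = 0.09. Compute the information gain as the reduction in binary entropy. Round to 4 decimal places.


H(prior) = -0.69*log2(0.69) - 0.31*log2(0.31)
= 0.8932
H(post) = -0.09*log2(0.09) - 0.91*log2(0.91)
= 0.4365
IG = 0.8932 - 0.4365 = 0.4567

0.4567


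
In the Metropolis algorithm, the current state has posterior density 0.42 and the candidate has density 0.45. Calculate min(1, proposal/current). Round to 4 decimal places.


Ratio = 0.45/0.42 = 1.0714
Acceptance probability = min(1, 1.0714)
= 1.0

1.0


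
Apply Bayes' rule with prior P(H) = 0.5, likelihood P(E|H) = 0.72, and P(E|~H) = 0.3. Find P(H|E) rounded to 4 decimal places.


Step 1: Compute marginal P(E) = P(E|H)P(H) + P(E|~H)P(~H)
= 0.72*0.5 + 0.3*0.5 = 0.51
Step 2: P(H|E) = P(E|H)P(H)/P(E) = 0.36/0.51
= 0.7059

0.7059


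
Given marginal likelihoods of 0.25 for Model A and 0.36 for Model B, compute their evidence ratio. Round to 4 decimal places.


Ratio = ML(A) / ML(B) = 0.25/0.36
= 0.6944

0.6944


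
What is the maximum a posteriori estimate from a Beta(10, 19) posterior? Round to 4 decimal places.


The MAP estimate equals the mode of the distribution.
Mode of Beta(a,b) = (a-1)/(a+b-2)
= 9/27
= 0.3333

0.3333


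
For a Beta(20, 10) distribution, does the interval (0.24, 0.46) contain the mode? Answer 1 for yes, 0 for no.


Mode of Beta(a,b) = (a-1)/(a+b-2)
= (20-1)/(20+10-2) = 0.6786
Check: 0.24 <= 0.6786 <= 0.46?
Result: 0

0


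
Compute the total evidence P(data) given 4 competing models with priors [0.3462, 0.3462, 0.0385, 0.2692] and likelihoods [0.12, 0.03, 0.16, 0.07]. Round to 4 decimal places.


Marginal likelihood = sum P(model_i) * P(data|model_i)
Model 1: 0.3462 * 0.12 = 0.0415
Model 2: 0.3462 * 0.03 = 0.0104
Model 3: 0.0385 * 0.16 = 0.0062
Model 4: 0.2692 * 0.07 = 0.0188
Total = 0.0769

0.0769


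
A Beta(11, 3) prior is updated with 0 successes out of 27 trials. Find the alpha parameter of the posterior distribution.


In the Beta-Binomial conjugate update:
alpha_post = alpha_prior + successes
= 11 + 0
= 11

11


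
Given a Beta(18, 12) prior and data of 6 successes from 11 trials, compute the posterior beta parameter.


Number of failures = 11 - 6 = 5
Posterior beta = 12 + 5 = 17

17


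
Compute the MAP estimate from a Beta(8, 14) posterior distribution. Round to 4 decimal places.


MAP = mode of Beta distribution
= (alpha - 1)/(alpha + beta - 2)
= (8-1)/(8+14-2)
= 7/20 = 0.35

0.35


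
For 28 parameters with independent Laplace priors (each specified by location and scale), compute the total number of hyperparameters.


A Laplace prior has 2 hyperparameters per parameter.
Total = 28 * 2 = 56

56


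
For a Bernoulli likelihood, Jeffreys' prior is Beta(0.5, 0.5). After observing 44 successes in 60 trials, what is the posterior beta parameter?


Jeffreys' prior for Bernoulli is Beta(0.5, 0.5).
Posterior is Beta(0.5 + k, 0.5 + n - k).
Posterior beta = 0.5 + (n - k) = 0.5 + 16 = 16.5

16.5


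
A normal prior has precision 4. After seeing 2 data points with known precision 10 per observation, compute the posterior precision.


In the conjugate normal model, precisions add:
tau_posterior = tau_prior + n * tau_data
= 4 + 2*10 = 24

24


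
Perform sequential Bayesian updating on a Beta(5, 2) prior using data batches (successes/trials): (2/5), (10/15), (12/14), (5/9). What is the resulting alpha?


Accumulate successes: 29
Posterior alpha = prior alpha + sum of successes
= 5 + 29 = 34

34


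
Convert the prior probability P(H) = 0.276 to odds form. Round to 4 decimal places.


P(not H) = 1 - 0.276 = 0.724
Odds = 0.276 / 0.724 = 0.3812

0.3812


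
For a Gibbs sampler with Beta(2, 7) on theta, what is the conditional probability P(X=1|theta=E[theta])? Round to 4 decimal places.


E[theta] = 2/(2+7) = 0.2222
P(X=1|theta) = theta = 0.2222

0.2222


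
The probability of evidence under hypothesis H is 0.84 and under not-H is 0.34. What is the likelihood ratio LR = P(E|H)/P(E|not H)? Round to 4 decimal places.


LR = 0.84 / 0.34
= 2.4706

2.4706


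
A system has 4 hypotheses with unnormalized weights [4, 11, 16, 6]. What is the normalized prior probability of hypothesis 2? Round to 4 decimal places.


The normalized prior is the weight divided by the total.
Total weight = 37
P(H2) = 11 / 37 = 0.2973

0.2973


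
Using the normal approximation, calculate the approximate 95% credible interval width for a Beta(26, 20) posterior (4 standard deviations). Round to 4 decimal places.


Var(Beta) = 26*20/(46^2 * 47) = 0.0052
SD = 0.0723
Width ~ 4*SD = 0.2892

0.2892


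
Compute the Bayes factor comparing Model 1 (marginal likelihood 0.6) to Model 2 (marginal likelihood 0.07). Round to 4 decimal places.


BF12 = marginal likelihood of M1 / marginal likelihood of M2
= 0.6/0.07
= 8.5714

8.5714


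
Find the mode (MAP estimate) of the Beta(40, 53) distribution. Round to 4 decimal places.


For Beta(a,b) with a,b > 1:
Mode = (a-1)/(a+b-2) = (40-1)/(93-2)
= 39/91 = 0.4286

0.4286


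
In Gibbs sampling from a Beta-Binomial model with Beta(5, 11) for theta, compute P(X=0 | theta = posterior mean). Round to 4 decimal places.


Posterior mean = alpha/(alpha+beta) = 5/16 = 0.3125
P(X=0|theta=mean) = 1 - theta = 0.6875

0.6875


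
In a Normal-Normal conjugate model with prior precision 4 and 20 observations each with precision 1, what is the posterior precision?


Posterior precision = prior precision + n * observation precision
= 4 + 20 * 1
= 4 + 20 = 24

24


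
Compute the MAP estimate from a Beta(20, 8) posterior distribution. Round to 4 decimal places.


MAP = mode of Beta distribution
= (alpha - 1)/(alpha + beta - 2)
= (20-1)/(20+8-2)
= 19/26 = 0.7308

0.7308


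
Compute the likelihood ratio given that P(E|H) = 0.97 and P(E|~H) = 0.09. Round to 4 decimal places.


LR = P(E|H) / P(E|~H)
= 0.97 / 0.09 = 10.7778

10.7778


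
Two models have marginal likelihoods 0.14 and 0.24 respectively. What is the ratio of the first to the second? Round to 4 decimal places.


Evidence ratio = 0.14 / 0.24
= 0.5833

0.5833


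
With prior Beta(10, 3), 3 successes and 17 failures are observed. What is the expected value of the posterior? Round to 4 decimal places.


Posterior = Beta(13, 20)
E[theta] = alpha/(alpha+beta)
= 13/33 = 0.3939

0.3939


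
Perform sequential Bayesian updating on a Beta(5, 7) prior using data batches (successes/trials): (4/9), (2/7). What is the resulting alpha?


Accumulate successes: 6
Posterior alpha = prior alpha + sum of successes
= 5 + 6 = 11

11


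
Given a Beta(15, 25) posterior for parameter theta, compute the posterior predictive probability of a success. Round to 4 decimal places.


For a Beta-Bernoulli model, the predictive probability is the mean:
P(success) = 15/(15+25) = 15/40 = 0.375

0.375


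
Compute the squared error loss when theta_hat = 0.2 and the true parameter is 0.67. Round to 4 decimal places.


L = (theta_hat - theta_true)^2
= (0.2 - 0.67)^2
= -0.47^2 = 0.2209

0.2209


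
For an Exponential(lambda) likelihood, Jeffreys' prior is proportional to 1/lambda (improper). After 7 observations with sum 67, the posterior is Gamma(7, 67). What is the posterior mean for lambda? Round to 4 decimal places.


Posterior = Gamma(n, sum_x) = Gamma(7, 67)
Posterior mean = shape/rate = 7/67
= 0.1045

0.1045


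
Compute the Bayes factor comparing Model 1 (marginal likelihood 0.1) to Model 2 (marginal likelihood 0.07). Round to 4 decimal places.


BF12 = marginal likelihood of M1 / marginal likelihood of M2
= 0.1/0.07
= 1.4286

1.4286


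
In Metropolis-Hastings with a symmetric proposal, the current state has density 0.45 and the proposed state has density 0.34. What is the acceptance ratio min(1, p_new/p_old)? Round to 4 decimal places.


Ratio = p_new / p_old = 0.34 / 0.45 = 0.7556
Acceptance = min(1, 0.7556) = 0.7556

0.7556


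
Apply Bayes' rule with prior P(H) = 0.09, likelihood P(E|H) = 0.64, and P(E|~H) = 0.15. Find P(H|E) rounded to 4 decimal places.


Step 1: Compute marginal P(E) = P(E|H)P(H) + P(E|~H)P(~H)
= 0.64*0.09 + 0.15*0.91 = 0.1941
Step 2: P(H|E) = P(E|H)P(H)/P(E) = 0.0576/0.1941
= 0.2968

0.2968


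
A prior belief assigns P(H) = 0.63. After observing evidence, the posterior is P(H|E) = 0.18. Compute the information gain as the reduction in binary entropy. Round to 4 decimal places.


H(prior) = -0.63*log2(0.63) - 0.37*log2(0.37)
= 0.9507
H(post) = -0.18*log2(0.18) - 0.82*log2(0.82)
= 0.6801
IG = 0.9507 - 0.6801 = 0.2706

0.2706


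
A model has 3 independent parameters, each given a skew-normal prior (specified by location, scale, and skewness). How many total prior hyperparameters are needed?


Each skew-normal prior needs 3 hyperparameters (location, scale, and skewness).
Total = 3 * 3 = 9

9


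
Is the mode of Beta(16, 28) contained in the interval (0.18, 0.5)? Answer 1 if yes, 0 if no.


Mode = (a-1)/(a+b-2) = 15/42 = 0.3571
Interval: (0.18, 0.5)
Contains mode? 1

1


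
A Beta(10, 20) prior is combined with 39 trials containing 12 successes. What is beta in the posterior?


In conjugate updating:
beta_posterior = beta_prior + (n - k)
= 20 + (39 - 12)
= 20 + 27 = 47

47


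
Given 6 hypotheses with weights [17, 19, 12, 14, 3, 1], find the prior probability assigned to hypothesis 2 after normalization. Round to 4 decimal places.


To normalize, divide each weight by the sum of all weights.
Sum = 66
Prior(H2) = 19/66 = 0.2879

0.2879


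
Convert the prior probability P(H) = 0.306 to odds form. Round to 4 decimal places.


P(not H) = 1 - 0.306 = 0.694
Odds = 0.306 / 0.694 = 0.4409

0.4409


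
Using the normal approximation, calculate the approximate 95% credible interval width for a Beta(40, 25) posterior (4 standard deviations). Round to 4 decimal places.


Var(Beta) = 40*25/(65^2 * 66) = 0.0036
SD = 0.0599
Width ~ 4*SD = 0.2395

0.2395


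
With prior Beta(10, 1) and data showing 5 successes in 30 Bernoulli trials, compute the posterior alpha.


Conjugate update: alpha_posterior = alpha_prior + k
= 10 + 5 = 15

15


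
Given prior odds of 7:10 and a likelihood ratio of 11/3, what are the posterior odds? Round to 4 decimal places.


Posterior odds = prior odds * LR
Prior odds = 7/10 = 0.7
LR = 11/3 = 3.6667
Posterior odds = 0.7 * 3.6667 = 2.5667

2.5667


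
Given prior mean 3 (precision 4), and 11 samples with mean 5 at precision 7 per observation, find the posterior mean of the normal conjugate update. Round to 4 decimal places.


The posterior mean is a precision-weighted average of prior and data.
Post. prec. = 4 + 77 = 81
Post. mean = (12 + 385)/81 = 397/81 = 4.9012

4.9012


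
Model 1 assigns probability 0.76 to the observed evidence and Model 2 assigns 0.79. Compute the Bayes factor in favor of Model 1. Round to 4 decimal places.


BF = P(data|M1) / P(data|M2)
= 0.76 / 0.79 = 0.962

0.962


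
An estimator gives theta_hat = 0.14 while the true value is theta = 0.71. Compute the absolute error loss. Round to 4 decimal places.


The absolute error loss is |theta_hat - theta|
= |0.14 - 0.71|
= 0.57

0.57


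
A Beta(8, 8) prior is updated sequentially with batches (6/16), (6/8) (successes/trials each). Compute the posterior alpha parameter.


Sequential conjugate updating is equivalent to a single batch update.
Total successes across all batches = 12
alpha_posterior = alpha_prior + total_successes = 8 + 12
= 20

20


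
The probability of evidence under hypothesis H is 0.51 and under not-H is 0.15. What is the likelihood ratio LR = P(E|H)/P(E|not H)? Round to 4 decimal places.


LR = 0.51 / 0.15
= 3.4

3.4


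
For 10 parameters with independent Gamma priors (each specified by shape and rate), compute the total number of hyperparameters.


A Gamma prior has 2 hyperparameters per parameter.
Total = 10 * 2 = 20

20


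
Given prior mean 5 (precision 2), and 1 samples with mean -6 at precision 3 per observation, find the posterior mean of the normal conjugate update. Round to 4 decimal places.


The posterior mean is a precision-weighted average of prior and data.
Post. prec. = 2 + 3 = 5
Post. mean = (10 + -18)/5 = -8/5 = -1.6

-1.6


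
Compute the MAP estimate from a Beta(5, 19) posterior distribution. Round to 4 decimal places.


MAP = mode of Beta distribution
= (alpha - 1)/(alpha + beta - 2)
= (5-1)/(5+19-2)
= 4/22 = 0.1818

0.1818


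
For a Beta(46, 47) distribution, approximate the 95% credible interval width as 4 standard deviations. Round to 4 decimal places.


Variance of Beta(a,b) = ab / ((a+b)^2 * (a+b+1))
= 46*47 / ((93)^2 * 94)
= 0.0027
SD = sqrt(0.0027) = 0.0516
Width = 4 * SD = 0.2063

0.2063


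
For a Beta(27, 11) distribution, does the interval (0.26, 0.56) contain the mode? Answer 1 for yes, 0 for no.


Mode of Beta(a,b) = (a-1)/(a+b-2)
= (27-1)/(27+11-2) = 0.7222
Check: 0.26 <= 0.7222 <= 0.56?
Result: 0

0


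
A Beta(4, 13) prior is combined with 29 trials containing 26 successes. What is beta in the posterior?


In conjugate updating:
beta_posterior = beta_prior + (n - k)
= 13 + (29 - 26)
= 13 + 3 = 16

16


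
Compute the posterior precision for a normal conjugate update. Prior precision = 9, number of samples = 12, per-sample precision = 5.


tau_post = tau_0 + n * tau
= 9 + 12 * 5 = 69

69


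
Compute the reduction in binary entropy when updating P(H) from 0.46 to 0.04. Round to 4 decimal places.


H_before = -p*log2(p) - (1-p)*log2(1-p) for p=0.46: 0.9954
H_after for p=0.04: 0.2423
Reduction = 0.9954 - 0.2423 = 0.7531

0.7531


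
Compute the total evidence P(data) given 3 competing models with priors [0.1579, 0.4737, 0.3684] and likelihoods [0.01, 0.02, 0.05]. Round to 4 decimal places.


Marginal likelihood = sum P(model_i) * P(data|model_i)
Model 1: 0.1579 * 0.01 = 0.0016
Model 2: 0.4737 * 0.02 = 0.0095
Model 3: 0.3684 * 0.05 = 0.0184
Total = 0.0295

0.0295


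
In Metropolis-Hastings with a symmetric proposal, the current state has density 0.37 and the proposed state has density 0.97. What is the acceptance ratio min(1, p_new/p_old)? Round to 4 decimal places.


Ratio = p_new / p_old = 0.97 / 0.37 = 2.6216
Acceptance = min(1, 2.6216) = 1.0

1.0


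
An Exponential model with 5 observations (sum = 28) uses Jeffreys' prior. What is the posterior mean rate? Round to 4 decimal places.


Posterior Gamma(5, 28)
E[lambda] = 5/28 = 0.1786

0.1786


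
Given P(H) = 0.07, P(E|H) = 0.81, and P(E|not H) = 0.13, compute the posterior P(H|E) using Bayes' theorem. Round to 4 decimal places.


By Bayes' theorem: P(H|E) = P(E|H)*P(H) / P(E)
P(E) = P(E|H)*P(H) + P(E|not H)*P(not H)
P(E) = 0.81*0.07 + 0.13*0.93 = 0.1776
P(H|E) = 0.81*0.07 / 0.1776 = 0.3193

0.3193


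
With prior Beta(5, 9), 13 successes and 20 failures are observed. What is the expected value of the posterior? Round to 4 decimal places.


Posterior = Beta(18, 29)
E[theta] = alpha/(alpha+beta)
= 18/47 = 0.383

0.383


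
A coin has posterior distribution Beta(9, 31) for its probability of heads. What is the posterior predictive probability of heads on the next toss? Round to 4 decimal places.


Posterior predictive = E[theta] = alpha/(alpha+beta)
= 9/40
= 0.225

0.225


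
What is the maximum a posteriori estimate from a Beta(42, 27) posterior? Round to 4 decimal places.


The MAP estimate equals the mode of the distribution.
Mode of Beta(a,b) = (a-1)/(a+b-2)
= 41/67
= 0.6119

0.6119


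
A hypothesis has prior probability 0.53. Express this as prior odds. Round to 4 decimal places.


Odds = P(H) / P(not H) = 0.53 / 0.47
= 1.1277

1.1277


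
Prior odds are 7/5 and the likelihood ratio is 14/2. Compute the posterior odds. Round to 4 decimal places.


Posterior odds = prior odds * likelihood ratio
= (7/5) * (14/2)
= 98 / 10
= 9.8

9.8


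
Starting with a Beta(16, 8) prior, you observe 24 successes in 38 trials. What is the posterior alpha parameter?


For a Beta-Binomial conjugate model:
Posterior alpha = prior alpha + number of successes
= 16 + 24 = 40

40


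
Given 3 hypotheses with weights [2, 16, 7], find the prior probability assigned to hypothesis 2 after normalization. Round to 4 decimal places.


To normalize, divide each weight by the sum of all weights.
Sum = 25
Prior(H2) = 16/25 = 0.64

0.64


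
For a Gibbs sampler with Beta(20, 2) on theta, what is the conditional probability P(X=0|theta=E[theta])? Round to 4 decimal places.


E[theta] = 20/(20+2) = 0.9091
P(X=0|theta) = 1 - theta = 0.0909

0.0909


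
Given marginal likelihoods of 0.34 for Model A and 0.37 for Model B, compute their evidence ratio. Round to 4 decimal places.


Ratio = ML(A) / ML(B) = 0.34/0.37
= 0.9189

0.9189


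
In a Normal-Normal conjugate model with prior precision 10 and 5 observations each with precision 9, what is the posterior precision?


Posterior precision = prior precision + n * observation precision
= 10 + 5 * 9
= 10 + 45 = 55

55


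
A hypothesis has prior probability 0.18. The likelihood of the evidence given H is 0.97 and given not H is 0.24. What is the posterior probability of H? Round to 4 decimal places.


Using Bayes' theorem:
P(E) = 0.18 * 0.97 + 0.82 * 0.24
P(E) = 0.3714
P(H|E) = (0.18 * 0.97) / 0.3714 = 0.4701

0.4701


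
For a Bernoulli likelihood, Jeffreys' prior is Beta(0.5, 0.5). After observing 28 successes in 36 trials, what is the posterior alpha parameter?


Jeffreys' prior for Bernoulli is Beta(0.5, 0.5).
Posterior is Beta(0.5 + k, 0.5 + n - k).
Posterior alpha = 0.5 + k = 0.5 + 28 = 28.5

28.5


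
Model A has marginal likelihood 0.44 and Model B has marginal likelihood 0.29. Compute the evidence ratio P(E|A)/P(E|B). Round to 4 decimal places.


Evidence ratio = P(E|A) / P(E|B)
= 0.44 / 0.29
= 1.5172

1.5172


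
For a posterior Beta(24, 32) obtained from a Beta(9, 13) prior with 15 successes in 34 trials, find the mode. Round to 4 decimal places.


Mode = (alpha - 1) / (alpha + beta - 2)
= 23 / 54
= 0.4259

0.4259


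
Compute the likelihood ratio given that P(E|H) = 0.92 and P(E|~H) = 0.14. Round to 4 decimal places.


LR = P(E|H) / P(E|~H)
= 0.92 / 0.14 = 6.5714

6.5714


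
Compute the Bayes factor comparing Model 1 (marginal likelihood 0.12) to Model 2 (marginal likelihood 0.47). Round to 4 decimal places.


BF12 = marginal likelihood of M1 / marginal likelihood of M2
= 0.12/0.47
= 0.2553

0.2553


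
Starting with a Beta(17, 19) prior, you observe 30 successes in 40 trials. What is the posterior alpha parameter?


For a Beta-Binomial conjugate model:
Posterior alpha = prior alpha + number of successes
= 17 + 30 = 47

47


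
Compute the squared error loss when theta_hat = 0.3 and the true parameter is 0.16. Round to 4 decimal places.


L = (theta_hat - theta_true)^2
= (0.3 - 0.16)^2
= 0.14^2 = 0.0196

0.0196


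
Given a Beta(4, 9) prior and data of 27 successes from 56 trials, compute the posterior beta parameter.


Number of failures = 56 - 27 = 29
Posterior beta = 9 + 29 = 38

38


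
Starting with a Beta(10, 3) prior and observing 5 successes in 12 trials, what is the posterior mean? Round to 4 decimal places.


Posterior parameters: alpha = 10 + 5 = 15
beta = 3 + 7 = 10
Posterior mean = alpha / (alpha + beta) = 15 / 25
= 0.6

0.6


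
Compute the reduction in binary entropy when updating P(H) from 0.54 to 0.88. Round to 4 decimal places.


H_before = -p*log2(p) - (1-p)*log2(1-p) for p=0.54: 0.9954
H_after for p=0.88: 0.5294
Reduction = 0.9954 - 0.5294 = 0.466

0.466


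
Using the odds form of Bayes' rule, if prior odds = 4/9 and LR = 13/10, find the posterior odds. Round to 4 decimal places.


Bayes' rule in odds form: posterior odds = prior odds * LR
= (4 * 13) / (9 * 10)
= 52/90 = 0.5778

0.5778


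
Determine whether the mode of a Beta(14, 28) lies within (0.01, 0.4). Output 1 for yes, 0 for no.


First find the mode: (a-1)/(a+b-2) = 0.325
Is 0.325 in (0.01, 0.4)? 1

1


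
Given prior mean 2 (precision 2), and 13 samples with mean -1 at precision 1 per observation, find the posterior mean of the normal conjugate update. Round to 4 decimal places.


The posterior mean is a precision-weighted average of prior and data.
Post. prec. = 2 + 13 = 15
Post. mean = (4 + -13)/15 = -9/15 = -0.6

-0.6


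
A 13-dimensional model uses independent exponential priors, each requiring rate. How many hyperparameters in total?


Per parameter: 1 (rate).
Total = 13 * 1 = 13

13


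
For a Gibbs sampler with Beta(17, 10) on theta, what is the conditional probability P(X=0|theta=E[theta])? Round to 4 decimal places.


E[theta] = 17/(17+10) = 0.6296
P(X=0|theta) = 1 - theta = 0.3704

0.3704


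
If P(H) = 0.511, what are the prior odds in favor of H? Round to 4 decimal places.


Prior odds = P(H) / (1 - P(H))
= 0.511 / 0.489
= 1.045

1.045


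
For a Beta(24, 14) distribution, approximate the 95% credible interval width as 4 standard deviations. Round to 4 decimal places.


Variance of Beta(a,b) = ab / ((a+b)^2 * (a+b+1))
= 24*14 / ((38)^2 * 39)
= 0.006
SD = sqrt(0.006) = 0.0772
Width = 4 * SD = 0.309

0.309


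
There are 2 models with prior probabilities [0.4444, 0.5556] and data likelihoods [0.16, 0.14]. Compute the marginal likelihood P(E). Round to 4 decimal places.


P(E) = sum over models of P(M_i) * P(E|M_i)
= 0.4444*0.16 + 0.5556*0.14
= 0.1489

0.1489


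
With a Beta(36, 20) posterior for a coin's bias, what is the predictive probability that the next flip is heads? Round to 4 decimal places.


The predictive probability equals the posterior mean.
P(next = heads) = alpha / (alpha + beta)
= 36 / 56 = 0.6429

0.6429


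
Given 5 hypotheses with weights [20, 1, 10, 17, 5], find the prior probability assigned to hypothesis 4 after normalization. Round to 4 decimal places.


To normalize, divide each weight by the sum of all weights.
Sum = 53
Prior(H4) = 17/53 = 0.3208

0.3208


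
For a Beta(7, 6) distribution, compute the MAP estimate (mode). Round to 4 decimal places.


MAP = mode = (a-1)/(a+b-2)
= (7-1)/(7+6-2)
= 6/11 = 0.5455

0.5455


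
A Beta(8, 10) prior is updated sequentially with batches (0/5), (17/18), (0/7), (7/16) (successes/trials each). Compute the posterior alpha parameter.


Sequential conjugate updating is equivalent to a single batch update.
Total successes across all batches = 24
alpha_posterior = alpha_prior + total_successes = 8 + 24
= 32

32


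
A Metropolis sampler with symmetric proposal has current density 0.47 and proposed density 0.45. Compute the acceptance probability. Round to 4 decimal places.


For symmetric proposals, acceptance = min(1, pi(x*)/pi(x))
= min(1, 0.45/0.47)
= min(1, 0.9574) = 0.9574

0.9574


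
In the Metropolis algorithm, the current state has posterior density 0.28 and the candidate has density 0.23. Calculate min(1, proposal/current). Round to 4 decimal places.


Ratio = 0.23/0.28 = 0.8214
Acceptance probability = min(1, 0.8214)
= 0.8214

0.8214


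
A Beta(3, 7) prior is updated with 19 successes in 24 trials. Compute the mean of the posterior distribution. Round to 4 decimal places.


After update: Beta(22, 12)
Mean = 22 / (22 + 12) = 22 / 34
= 0.6471

0.6471


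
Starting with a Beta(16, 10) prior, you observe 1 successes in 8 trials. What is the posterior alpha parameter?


For a Beta-Binomial conjugate model:
Posterior alpha = prior alpha + number of successes
= 16 + 1 = 17

17


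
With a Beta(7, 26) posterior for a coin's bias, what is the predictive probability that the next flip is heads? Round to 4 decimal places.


The predictive probability equals the posterior mean.
P(next = heads) = alpha / (alpha + beta)
= 7 / 33 = 0.2121

0.2121


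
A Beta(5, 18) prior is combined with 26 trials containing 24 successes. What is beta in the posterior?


In conjugate updating:
beta_posterior = beta_prior + (n - k)
= 18 + (26 - 24)
= 18 + 2 = 20

20


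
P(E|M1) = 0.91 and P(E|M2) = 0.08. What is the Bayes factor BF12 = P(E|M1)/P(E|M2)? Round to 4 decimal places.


Bayes factor BF12 = P(E|M1) / P(E|M2)
= 0.91 / 0.08
= 11.375

11.375


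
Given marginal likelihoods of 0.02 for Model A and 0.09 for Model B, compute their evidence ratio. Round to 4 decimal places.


Ratio = ML(A) / ML(B) = 0.02/0.09
= 0.2222

0.2222
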